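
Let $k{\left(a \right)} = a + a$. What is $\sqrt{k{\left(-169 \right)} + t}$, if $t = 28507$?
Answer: $\sqrt{28169} \approx 167.84$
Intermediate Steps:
$k{\left(a \right)} = 2 a$
$\sqrt{k{\left(-169 \right)} + t} = \sqrt{2 \left(-169\right) + 28507} = \sqrt{-338 + 28507} = \sqrt{28169}$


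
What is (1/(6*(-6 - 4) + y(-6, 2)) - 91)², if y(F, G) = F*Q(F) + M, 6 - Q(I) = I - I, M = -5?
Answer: 84492864/10201 ≈ 8282.8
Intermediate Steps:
Q(I) = 6 (Q(I) = 6 - (I - I) = 6 - 1*0 = 6 + 0 = 6)
y(F, G) = -5 + 6*F (y(F, G) = F*6 - 5 = 6*F - 5 = -5 + 6*F)
(1/(6*(-6 - 4) + y(-6, 2)) - 91)² = (1/(6*(-6 - 4) + (-5 + 6*(-6))) - 91)² = (1/(6*(-10) + (-5 - 36)) - 91)² = (1/(-60 - 41) - 91)² = (1/(-101) - 91)² = (-1/101 - 91)² = (-9192/101)² = 84492864/10201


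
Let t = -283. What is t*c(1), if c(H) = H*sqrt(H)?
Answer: -283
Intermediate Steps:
c(H) = H**(3/2)
t*c(1) = -283*1**(3/2) = -283*1 = -283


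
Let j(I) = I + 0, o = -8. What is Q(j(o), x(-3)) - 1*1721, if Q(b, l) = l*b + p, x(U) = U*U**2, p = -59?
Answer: -1564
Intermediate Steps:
j(I) = I
x(U) = U**3
Q(b, l) = -59 + b*l (Q(b, l) = l*b - 59 = b*l - 59 = -59 + b*l)
Q(j(o), x(-3)) - 1*1721 = (-59 - 8*(-3)**3) - 1*1721 = (-59 - 8*(-27)) - 1721 = (-59 + 216) - 1721 = 157 - 1721 = -1564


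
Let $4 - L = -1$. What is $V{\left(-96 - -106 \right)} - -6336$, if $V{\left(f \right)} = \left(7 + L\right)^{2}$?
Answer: $6480$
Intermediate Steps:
$L = 5$ ($L = 4 - -1 = 4 + 1 = 5$)
$V{\left(f \right)} = 144$ ($V{\left(f \right)} = \left(7 + 5\right)^{2} = 12^{2} = 144$)
$V{\left(-96 - -106 \right)} - -6336 = 144 - -6336 = 144 + 6336 = 6480$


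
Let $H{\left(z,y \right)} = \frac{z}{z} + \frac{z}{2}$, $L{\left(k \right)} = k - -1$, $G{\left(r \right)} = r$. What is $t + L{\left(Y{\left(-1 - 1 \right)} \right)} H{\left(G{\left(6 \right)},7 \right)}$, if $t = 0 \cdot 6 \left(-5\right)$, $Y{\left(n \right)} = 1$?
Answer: $8$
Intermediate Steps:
$L{\left(k \right)} = 1 + k$ ($L{\left(k \right)} = k + 1 = 1 + k$)
$H{\left(z,y \right)} = 1 + \frac{z}{2}$ ($H{\left(z,y \right)} = 1 + z \frac{1}{2} = 1 + \frac{z}{2}$)
$t = 0$ ($t = 0 \left(-5\right) = 0$)
$t + L{\left(Y{\left(-1 - 1 \right)} \right)} H{\left(G{\left(6 \right)},7 \right)} = 0 + \left(1 + 1\right) \left(1 + \frac{1}{2} \cdot 6\right) = 0 + 2 \left(1 + 3\right) = 0 + 2 \cdot 4 = 0 + 8 = 8$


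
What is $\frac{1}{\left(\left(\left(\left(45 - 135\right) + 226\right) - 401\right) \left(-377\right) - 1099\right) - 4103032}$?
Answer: $- \frac{1}{4004226} \approx -2.4974 \cdot 10^{-7}$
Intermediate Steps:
$\frac{1}{\left(\left(\left(\left(45 - 135\right) + 226\right) - 401\right) \left(-377\right) - 1099\right) - 4103032} = \frac{1}{\left(\left(\left(-90 + 226\right) - 401\right) \left(-377\right) - 1099\right) - 4103032} = \frac{1}{\left(\left(136 - 401\right) \left(-377\right) - 1099\right) - 4103032} = \frac{1}{\left(\left(-265\right) \left(-377\right) - 1099\right) - 4103032} = \frac{1}{\left(99905 - 1099\right) - 4103032} = \frac{1}{98806 - 4103032} = \frac{1}{-4004226} = - \frac{1}{4004226}$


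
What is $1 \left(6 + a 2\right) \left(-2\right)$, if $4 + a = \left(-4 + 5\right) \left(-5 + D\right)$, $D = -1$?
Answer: $28$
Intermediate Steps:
$a = -10$ ($a = -4 + \left(-4 + 5\right) \left(-5 - 1\right) = -4 + 1 \left(-6\right) = -4 - 6 = -10$)
$1 \left(6 + a 2\right) \left(-2\right) = 1 \left(6 - 20\right) \left(-2\right) = 1 \left(-14\right) \left(-2\right) = \left(-14\right) \left(-2\right) = 28$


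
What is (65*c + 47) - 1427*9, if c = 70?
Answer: -8246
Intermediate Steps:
(65*c + 47) - 1427*9 = (65*70 + 47) - 1427*9 = (4550 + 47) - 12843 = 4597 - 12843 = -8246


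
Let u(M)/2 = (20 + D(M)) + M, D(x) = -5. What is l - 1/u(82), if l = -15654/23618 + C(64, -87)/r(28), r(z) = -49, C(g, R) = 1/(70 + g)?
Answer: -51274963/76746691 ≈ -0.66811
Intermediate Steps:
l = -1049059/1582406 (l = -15654/23618 + 1/((70 + 64)*(-49)) = -15654*1/23618 - 1/49/134 = -7827/11809 + (1/134)*(-1/49) = -7827/11809 - 1/6566 = -1049059/1582406 ≈ -0.66295)
u(M) = 30 + 2*M (u(M) = 2*((20 - 5) + M) = 2*(15 + M) = 30 + 2*M)
l - 1/u(82) = -1049059/1582406 - 1/(30 + 2*82) = -1049059/1582406 - 1/(30 + 164) = -1049059/1582406 - 1/194 = -51274963/76746691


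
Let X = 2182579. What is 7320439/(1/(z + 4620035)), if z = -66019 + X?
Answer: 49314832765205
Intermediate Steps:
z = 2116560 (z = -66019 + 2182579 = 2116560)
7320439/(1/(z + 4620035)) = 7320439/(1/(2116560 + 4620035)) = 7320439/(1/6736595) = 7320439*6736595 = 49314832765205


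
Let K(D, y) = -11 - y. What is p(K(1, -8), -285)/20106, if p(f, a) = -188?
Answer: -94/10053 ≈ -0.0093504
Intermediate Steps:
p(K(1, -8), -285)/20106 = -188/20106 = -188*1/20106 = -94/10053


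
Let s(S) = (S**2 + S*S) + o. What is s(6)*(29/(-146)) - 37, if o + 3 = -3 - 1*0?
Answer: -3658/73 ≈ -50.110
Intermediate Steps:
o = -6 (o = -3 + (-3 - 1*0) = -3 + (-3 + 0) = -3 - 3 = -6)
s(S) = -6 + 2*S**2 (s(S) = (S**2 + S*S) - 6 = (S**2 + S**2) - 6 = 2*S**2 - 6 = -6 + 2*S**2)
s(6)*(29/(-146)) - 37 = (-6 + 2*6**2)*(29/(-146)) - 37 = (-6 + 2*36)*(29*(-1/146)) - 37 = (-6 + 72)*(-29/146) - 37 = 66*(-29/146) - 37 = -957/73 - 37 = -3658/73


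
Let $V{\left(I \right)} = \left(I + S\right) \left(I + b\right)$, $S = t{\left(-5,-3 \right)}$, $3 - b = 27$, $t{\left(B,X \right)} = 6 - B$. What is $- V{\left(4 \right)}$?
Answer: $300$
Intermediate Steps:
$b = -24$ ($b = 3 - 27 = -24$)
$S = 11$ ($S = 6 - -5 = 6 + 5 = 11$)
$V{\left(I \right)} = \left(-24 + I\right) \left(11 + I\right)$ ($V{\left(I \right)} = \left(I + 11\right) \left(I - 24\right) = \left(11 + I\right) \left(-24 + I\right) = \left(-24 + I\right) \left(11 + I\right)$)
$- V{\left(4 \right)} = - (-264 + 4^{2} - 52) = - (-264 + 16 - 52) = \left(-1\right) \left(-300\right) = 300$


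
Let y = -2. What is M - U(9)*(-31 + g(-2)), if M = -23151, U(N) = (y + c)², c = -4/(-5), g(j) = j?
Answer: -577587/25 ≈ -23103.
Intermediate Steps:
c = ⅘ (c = -4*(-⅕) = ⅘ ≈ 0.80000)
U(N) = 36/25 (U(N) = (-2 + ⅘)² = (-6/5)² = 36/25)
M - U(9)*(-31 + g(-2)) = -23151 - 36*(-31 - 2)/25 = -23151 - 36*(-33)/25 = -23151 - 1*(-1188/25) = -23151 + 1188/25 = -577587/25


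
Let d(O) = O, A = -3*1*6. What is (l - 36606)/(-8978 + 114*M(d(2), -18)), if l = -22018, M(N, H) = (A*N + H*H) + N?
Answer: -29312/12041 ≈ -2.4343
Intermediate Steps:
A = -18 (A = -3*6 = -18)
M(N, H) = H² - 17*N (M(N, H) = (-18*N + H*H) + N = (-18*N + H²) + N = (H² - 18*N) + N = H² - 17*N)
(l - 36606)/(-8978 + 114*M(d(2), -18)) = (-22018 - 36606)/(-8978 + 114*((-18)² - 17*2)) = -58624/(-8978 + 114*(324 - 34)) = -58624/(-8978 + 114*290) = -58624/(-8978 + 33060) = -58624/24082 = -58624*1/24082 = -29312/12041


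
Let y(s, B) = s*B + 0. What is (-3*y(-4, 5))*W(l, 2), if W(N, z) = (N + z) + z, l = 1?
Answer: 300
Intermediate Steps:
y(s, B) = B*s (y(s, B) = B*s + 0 = B*s)
W(N, z) = N + 2*z
(-3*y(-4, 5))*W(l, 2) = (-15*(-4))*(1 + 2*2) = (-3*(-20))*(1 + 4) = 60*5 = 300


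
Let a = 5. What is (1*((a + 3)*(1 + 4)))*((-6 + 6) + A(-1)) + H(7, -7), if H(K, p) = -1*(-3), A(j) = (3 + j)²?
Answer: 163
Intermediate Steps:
H(K, p) = 3
(1*((a + 3)*(1 + 4)))*((-6 + 6) + A(-1)) + H(7, -7) = (1*((5 + 3)*(1 + 4)))*((-6 + 6) + (3 - 1)²) + 3 = (1*(8*5))*(0 + 2²) + 3 = (1*40)*(0 + 4) + 3 = 40*4 + 3 = 160 + 3 = 163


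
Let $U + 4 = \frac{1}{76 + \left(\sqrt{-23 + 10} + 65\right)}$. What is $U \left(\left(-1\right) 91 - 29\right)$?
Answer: $\frac{120 \left(- 563 i + 4 \sqrt{13}\right)}{\sqrt{13} - 141 i} \approx 479.15 + 0.021749 i$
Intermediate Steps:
$U = -4 + \frac{1}{141 + i \sqrt{13}}$ ($U = -4 + \frac{1}{76 + \left(\sqrt{-23 + 10} + 65\right)} = -4 + \frac{1}{76 + \left(\sqrt{-13} + 65\right)} = -4 + \frac{1}{76 + \left(i \sqrt{13} + 65\right)} = -4 + \frac{1}{76 + \left(65 + i \sqrt{13}\right)} = -4 + \frac{1}{141 + i \sqrt{13}} \approx -3.9929 - 0.00018124 i$)
$U \left(\left(-1\right) 91 - 29\right) = \frac{- 4 \sqrt{13} + 563 i}{\sqrt{13} - 141 i} \left(\left(-1\right) 91 - 29\right) = \frac{- 4 \sqrt{13} + 563 i}{\sqrt{13} - 141 i} \left(-91 - 29\right) = \frac{- 4 \sqrt{13} + 563 i}{\sqrt{13} - 141 i} \left(-120\right) = - \frac{120 \left(- 4 \sqrt{13} + 563 i\right)}{\sqrt{13} - 141 i}$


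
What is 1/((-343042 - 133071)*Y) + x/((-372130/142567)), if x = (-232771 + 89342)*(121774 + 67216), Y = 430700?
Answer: 423777711640822976679901/40807311950900 ≈ 1.0385e+10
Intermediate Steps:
x = -27106646710 (x = -143429*188990 = -27106646710)
1/((-343042 - 133071)*Y) + x/((-372130/142567)) = 1/(-343042 - 133071*430700) - 27106646710/((-372130/142567)) = (1/430700)/(-476113) - 27106646710/((-372130*1/142567)) = -1/476113*1/430700 - 27106646710/(-372130/142567) = -1/205061869100 - 27106646710*(-142567/372130) = -1/205061869100 + 2066584653211/199 = 423777711640822976679901/40807311950900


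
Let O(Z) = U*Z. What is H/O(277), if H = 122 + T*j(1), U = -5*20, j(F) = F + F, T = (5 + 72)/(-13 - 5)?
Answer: -1021/249300 ≈ -0.0040955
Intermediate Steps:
T = -77/18 (T = 77/(-18) = 77*(-1/18) = -77/18 ≈ -4.2778)
j(F) = 2*F
U = -100
H = 1021/9 (H = 122 - 77/9 = 1021/9 ≈ 113.44)
O(Z) = -100*Z
H/O(277) = 1021/(9*((-100*277))) = (1021/9)/(-27700) = (1021/9)*(-1/27700) = -1021/249300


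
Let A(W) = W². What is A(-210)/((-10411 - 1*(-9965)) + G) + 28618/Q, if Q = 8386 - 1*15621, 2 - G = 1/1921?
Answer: -25493199646/246836495 ≈ -103.28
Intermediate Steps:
G = 3841/1921 (G = 2 - 1/1921 = 3841/1921 ≈ 1.9995)
Q = -7235 (Q = 8386 - 15621 = -7235)
A(-210)/((-10411 - 1*(-9965)) + G) + 28618/Q = (-210)²/((-10411 - 1*(-9965)) + 3841/1921) + 28618/(-7235) = 44100/((-10411 + 9965) + 3841/1921) + 28618*(-1/7235) = 44100/(-446 + 3841/1921) - 28618/7235 = 44100/(-852925/1921) - 28618/7235 = 44100*(-1921/852925) - 28618/7235 = -3388644/34117 - 28618/7235 = -25493199646/246836495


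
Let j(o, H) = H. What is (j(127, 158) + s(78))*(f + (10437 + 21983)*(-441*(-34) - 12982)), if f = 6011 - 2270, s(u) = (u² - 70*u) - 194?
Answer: 38356875228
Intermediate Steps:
s(u) = -194 + u² - 70*u
f = 3741
(j(127, 158) + s(78))*(f + (10437 + 21983)*(-441*(-34) - 12982)) = (158 + (-194 + 78² - 70*78))*(3741 + (10437 + 21983)*(-441*(-34) - 12982)) = (158 + (-194 + 6084 - 5460))*(3741 + 32420*(14994 - 12982)) = (158 + 430)*(3741 + 32420*2012) = 588*(3741 + 65229040) = 588*65232781 = 38356875228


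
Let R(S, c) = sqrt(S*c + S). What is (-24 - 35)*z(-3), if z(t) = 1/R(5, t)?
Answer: 59*I*sqrt(10)/10 ≈ 18.657*I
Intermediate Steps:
R(S, c) = sqrt(S + S*c)
z(t) = 1/sqrt(5 + 5*t) (z(t) = 1/(sqrt(5*(1 + t))) = 1/(sqrt(5 + 5*t)) = 1/sqrt(5 + 5*t))
(-24 - 35)*z(-3) = (-24 - 35)*(sqrt(5)/(5*sqrt(1 - 3))) = -59*sqrt(5)/(5*sqrt(-2)) = -59*sqrt(5)*(-I*sqrt(2)/2)/5 = -(-59)*I*sqrt(10)/10 = 59*I*sqrt(10)/10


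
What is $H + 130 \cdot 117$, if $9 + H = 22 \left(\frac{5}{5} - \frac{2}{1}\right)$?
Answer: $15179$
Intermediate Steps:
$H = -31$ ($H = -9 + 22 \left(\frac{5}{5} - \frac{2}{1}\right) = -9 + 22 \left(5 \cdot \frac{1}{5} - 2\right) = -9 + 22 \left(1 - 2\right) = -9 + 22 \left(-1\right) = -9 - 22 = -31$)
$H + 130 \cdot 117 = -31 + 130 \cdot 117 = -31 + 15210 = 15179$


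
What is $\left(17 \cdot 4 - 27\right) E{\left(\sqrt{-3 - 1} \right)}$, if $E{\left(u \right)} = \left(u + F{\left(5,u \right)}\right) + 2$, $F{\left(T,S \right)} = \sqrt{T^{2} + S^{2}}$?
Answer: $82 + 41 \sqrt{21} + 82 i \approx 269.89 + 82.0 i$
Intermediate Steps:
$F{\left(T,S \right)} = \sqrt{S^{2} + T^{2}}$
$E{\left(u \right)} = 2 + u + \sqrt{25 + u^{2}}$ ($E{\left(u \right)} = \left(u + \sqrt{u^{2} + 5^{2}}\right) + 2 = \left(u + \sqrt{u^{2} + 25}\right) + 2 = \left(u + \sqrt{25 + u^{2}}\right) + 2 = 2 + u + \sqrt{25 + u^{2}}$)
$\left(17 \cdot 4 - 27\right) E{\left(\sqrt{-3 - 1} \right)} = \left(17 \cdot 4 - 27\right) \left(2 + \sqrt{-3 - 1} + \sqrt{25 + \left(\sqrt{-3 - 1}\right)^{2}}\right) = \left(68 - 27\right) \left(2 + \sqrt{-4} + \sqrt{25 + \left(\sqrt{-4}\right)^{2}}\right) = 41 \left(2 + 2 i + \sqrt{25 + \left(2 i\right)^{2}}\right) = 41 \left(2 + 2 i + \sqrt{25 - 4}\right) = 41 \left(2 + 2 i + \sqrt{21}\right) = 41 \left(2 + \sqrt{21} + 2 i\right) = 82 + 41 \sqrt{21} + 82 i$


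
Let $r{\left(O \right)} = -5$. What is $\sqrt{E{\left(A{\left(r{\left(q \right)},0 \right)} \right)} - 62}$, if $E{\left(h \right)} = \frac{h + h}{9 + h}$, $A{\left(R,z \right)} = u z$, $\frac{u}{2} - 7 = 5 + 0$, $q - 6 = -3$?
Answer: $i \sqrt{62} \approx 7.874 i$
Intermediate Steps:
$q = 3$ ($q = 6 - 3 = 3$)
$u = 24$ ($u = 14 + 2 \left(5 + 0\right) = 14 + 2 \cdot 5 = 14 + 10 = 24$)
$A{\left(R,z \right)} = 24 z$
$E{\left(h \right)} = \frac{2 h}{9 + h}$
$\sqrt{E{\left(A{\left(r{\left(q \right)},0 \right)} \right)} - 62} = \sqrt{\frac{2 \cdot 24 \cdot 0}{9 + 24 \cdot 0} - 62} = \sqrt{2 \cdot 0 \frac{1}{9 + 0} - 62} = \sqrt{2 \cdot 0 \cdot \frac{1}{9} - 62} = \sqrt{0 - 62} = \sqrt{-62} = i \sqrt{62}$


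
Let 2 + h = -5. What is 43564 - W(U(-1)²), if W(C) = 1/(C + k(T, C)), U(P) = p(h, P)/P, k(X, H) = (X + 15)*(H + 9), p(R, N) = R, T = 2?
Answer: 45088739/1035 ≈ 43564.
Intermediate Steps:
h = -7 (h = -2 - 5 = -7)
k(X, H) = (9 + H)*(15 + X) (k(X, H) = (15 + X)*(9 + H) = (9 + H)*(15 + X))
U(P) = -7/P
W(C) = 1/(153 + 18*C) (W(C) = 1/(C + (135 + 9*2 + 15*C + C*2)) = 1/(C + (135 + 18 + 15*C + 2*C)) = 1/(C + (153 + 17*C)) = 1/(153 + 18*C))
43564 - W(U(-1)²) = 43564 - 1/(9*(17 + 2*(-7/(-1))²)) = 43564 - 1/(9*(17 + 2*(-7*(-1))²)) = 43564 - 1/(9*(17 + 2*7²)) = 43564 - 1/(9*(17 + 2*49)) = 43564 - 1/(9*(17 + 98)) = 43564 - 1/(9*115) = 43564 - 1*1/1035 = 43564 - 1/1035 = 45088739/1035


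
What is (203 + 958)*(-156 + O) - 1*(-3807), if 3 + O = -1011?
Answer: -1354563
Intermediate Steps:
O = -1014 (O = -3 - 1011 = -1014)
(203 + 958)*(-156 + O) - 1*(-3807) = (203 + 958)*(-156 - 1014) - 1*(-3807) = 1161*(-1170) + 3807 = -1358370 + 3807 = -1354563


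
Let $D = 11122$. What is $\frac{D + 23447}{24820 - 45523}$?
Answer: $- \frac{11523}{6901} \approx -1.6698$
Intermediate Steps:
$\frac{D + 23447}{24820 - 45523} = \frac{11122 + 23447}{24820 - 45523} = \frac{34569}{-20703} = 34569 \left(- \frac{1}{20703}\right) = - \frac{11523}{6901}$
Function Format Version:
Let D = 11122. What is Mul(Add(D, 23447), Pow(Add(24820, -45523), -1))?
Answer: Rational(-11523, 6901) ≈ -1.6698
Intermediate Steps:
Mul(Add(D, 23447), Pow(Add(24820, -45523), -1)) = Mul(Add(11122, 23447), Pow(Add(24820, -45523), -1)) = Mul(34569, Pow(-20703, -1)) = Mul(34569, Rational(-1, 20703)) = Rational(-11523, 6901)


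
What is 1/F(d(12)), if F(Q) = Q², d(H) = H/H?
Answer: 1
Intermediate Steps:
d(H) = 1
1/F(d(12)) = 1/(1²) = 1/1 = 1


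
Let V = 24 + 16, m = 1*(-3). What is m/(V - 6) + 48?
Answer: 1629/34 ≈ 47.912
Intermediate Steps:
m = -3
V = 40
m/(V - 6) + 48 = -3/(40 - 6) + 48 = -3/34 + 48 = 1629/34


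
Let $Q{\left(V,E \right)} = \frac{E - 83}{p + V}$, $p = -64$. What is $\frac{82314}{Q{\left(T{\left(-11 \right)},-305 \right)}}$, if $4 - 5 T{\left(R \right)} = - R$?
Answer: $\frac{13458339}{970} \approx 13875.0$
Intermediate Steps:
$T{\left(R \right)} = \frac{4}{5} + \frac{R}{5}$ ($T{\left(R \right)} = \frac{4}{5} - \frac{\left(-1\right) R}{5} = \frac{4}{5} + \frac{R}{5}$)
$Q{\left(V,E \right)} = \frac{-83 + E}{-64 + V}$ ($Q{\left(V,E \right)} = \frac{E - 83}{-64 + V} = \frac{-83 + E}{-64 + V}$)
$\frac{82314}{Q{\left(T{\left(-11 \right)},-305 \right)}} = \frac{82314}{\frac{1}{-64 + \left(\frac{4}{5} + \frac{1}{5} \left(-11\right)\right)} \left(-83 - 305\right)} = \frac{82314}{\frac{1}{-64 + \left(\frac{4}{5} - \frac{11}{5}\right)} \left(-388\right)} = \frac{82314}{\frac{1}{-64 - \frac{7}{5}} \left(-388\right)} = \frac{82314}{\frac{1}{- \frac{327}{5}} \left(-388\right)} = \frac{82314}{\left(- \frac{5}{327}\right) \left(-388\right)} = \frac{82314}{\frac{1940}{327}} = 82314 \cdot \frac{327}{1940} = \frac{13458339}{970}$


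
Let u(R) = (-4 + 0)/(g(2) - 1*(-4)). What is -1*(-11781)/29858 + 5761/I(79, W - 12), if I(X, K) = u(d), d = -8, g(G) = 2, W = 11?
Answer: -129003063/14929 ≈ -8641.1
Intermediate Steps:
u(R) = -⅔ (u(R) = (-4 + 0)/(2 - 1*(-4)) = -4/(2 + 4) = -4/6 = -4*⅙ = -⅔)
I(X, K) = -⅔
-1*(-11781)/29858 + 5761/I(79, W - 12) = -1*(-11781)/29858 + 5761/(-⅔) = 11781*(1/29858) + 5761*(-3/2) = 11781/29858 - 17283/2 = -129003063/14929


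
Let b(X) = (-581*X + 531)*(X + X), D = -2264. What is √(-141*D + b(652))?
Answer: 20*I*√1232398 ≈ 22203.0*I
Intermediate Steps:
b(X) = 2*X*(531 - 581*X) (b(X) = (531 - 581*X)*(2*X) = 2*X*(531 - 581*X))
√(-141*D + b(652)) = √(-141*(-2264) + 2*652*(531 - 581*652)) = √(319224 + 2*652*(531 - 378812)) = √(319224 + 2*652*(-378281)) = √(319224 - 493278424) = √(-492959200) = 20*I*√1232398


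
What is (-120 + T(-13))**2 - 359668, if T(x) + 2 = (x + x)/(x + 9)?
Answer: -1385311/4 ≈ -3.4633e+5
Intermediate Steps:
T(x) = -2 + 2*x/(9 + x) (T(x) = -2 + (x + x)/(x + 9) = -2 + (2*x)/(9 + x) = -2 + 2*x/(9 + x))
(-120 + T(-13))**2 - 359668 = (-120 - 18/(9 - 13))**2 - 359668 = (-120 - 18/(-4))**2 - 359668 = (-120 - 18*(-1/4))**2 - 359668 = (-120 + 9/2)**2 - 359668 = (-231/2)**2 - 359668 = 53361/4 - 359668 = -1385311/4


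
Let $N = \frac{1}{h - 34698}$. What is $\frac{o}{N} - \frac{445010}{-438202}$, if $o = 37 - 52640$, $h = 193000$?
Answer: $- \frac{1824489106162201}{219101} \approx -8.3272 \cdot 10^{9}$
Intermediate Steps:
$o = -52603$ ($o = 37 - 52640 = -52603$)
$N = \frac{1}{158302}$ ($N = \frac{1}{193000 - 34698} = \frac{1}{158302} \approx 6.317 \cdot 10^{-6}$)
$\frac{o}{N} - \frac{445010}{-438202} = - 52603 \frac{1}{\frac{1}{158302}} - \frac{445010}{-438202} = \left(-52603\right) 158302 - - \frac{222505}{219101} = -8327160106 + \frac{222505}{219101} = - \frac{1824489106162201}{219101}$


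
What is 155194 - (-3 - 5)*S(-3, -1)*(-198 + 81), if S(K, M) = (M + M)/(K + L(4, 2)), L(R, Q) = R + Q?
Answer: 155818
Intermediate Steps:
L(R, Q) = Q + R
S(K, M) = 2*M/(6 + K) (S(K, M) = (M + M)/(K + (2 + 4)) = (2*M)/(K + 6) = (2*M)/(6 + K) = 2*M/(6 + K))
155194 - (-3 - 5)*S(-3, -1)*(-198 + 81) = 155194 - (-3 - 5)*(2*(-1)/(6 - 3))*(-198 + 81) = 155194 - (-16*(-1)/3)*(-117) = 155194 - (-8*(-⅔))*(-117) = 155194 - 16*(-117)/3 = 155194 - 1*(-624) = 155194 + 624 = 155818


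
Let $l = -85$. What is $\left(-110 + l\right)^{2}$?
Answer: $38025$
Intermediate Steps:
$\left(-110 + l\right)^{2} = \left(-110 - 85\right)^{2} = \left(-195\right)^{2} = 38025$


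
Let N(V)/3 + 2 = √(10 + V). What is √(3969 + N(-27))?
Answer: √(3963 + 3*I*√17) ≈ 62.952 + 0.09824*I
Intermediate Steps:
N(V) = -6 + 3*√(10 + V)
√(3969 + N(-27)) = √(3969 + (-6 + 3*√(10 - 27))) = √(3969 + (-6 + 3*√(-17))) = √(3969 + (-6 + 3*(I*√17))) = √(3969 + (-6 + 3*I*√17)) = √(3963 + 3*I*√17)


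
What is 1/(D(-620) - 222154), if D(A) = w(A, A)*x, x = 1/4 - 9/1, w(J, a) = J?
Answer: -1/216729 ≈ -4.6141e-6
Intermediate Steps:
x = -35/4 (x = 1*(¼) - 9*1 = ¼ - 9 = -35/4 ≈ -8.7500)
D(A) = -35*A/4 (D(A) = A*(-35/4) = -35*A/4)
1/(D(-620) - 222154) = 1/(-35/4*(-620) - 222154) = 1/(5425 - 222154) = 1/(-216729) = -1/216729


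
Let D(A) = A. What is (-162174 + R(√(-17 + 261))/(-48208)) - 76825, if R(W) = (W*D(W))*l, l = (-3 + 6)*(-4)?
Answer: -720103804/3013 ≈ -2.3900e+5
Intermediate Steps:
l = -12 (l = 3*(-4) = -12)
R(W) = -12*W² (R(W) = (W*W)*(-12) = W²*(-12) = -12*W²)
(-162174 + R(√(-17 + 261))/(-48208)) - 76825 = (-162174 - 12*(√(-17 + 261))²/(-48208)) - 76825 = (-162174 - 12*(√244)²*(-1/48208)) - 76825 = (-162174 - 12*(2*√61)²*(-1/48208)) - 76825 = (-162174 - 12*244*(-1/48208)) - 76825 = (-162174 - 2928*(-1/48208)) - 76825 = (-162174 + 183/3013) - 76825 = -488630079/3013 - 76825 = -720103804/3013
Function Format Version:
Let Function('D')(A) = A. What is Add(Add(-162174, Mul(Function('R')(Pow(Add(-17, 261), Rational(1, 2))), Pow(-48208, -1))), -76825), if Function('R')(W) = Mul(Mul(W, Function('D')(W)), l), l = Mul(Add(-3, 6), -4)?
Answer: Rational(-720103804, 3013) ≈ -2.3900e+5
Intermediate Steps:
l = -12 (l = Mul(3, -4) = -12)
Function('R')(W) = Mul(-12, Pow(W, 2)) (Function('R')(W) = Mul(Mul(W, W), -12) = Mul(Pow(W, 2), -12) = Mul(-12, Pow(W, 2)))
Add(Add(-162174, Mul(Function('R')(Pow(Add(-17, 261), Rational(1, 2))), Pow(-48208, -1))), -76825) = Add(Add(-162174, Mul(Mul(-12, Pow(Pow(Add(-17, 261), Rational(1, 2)), 2)), Pow(-48208, -1))), -76825) = Add(Add(-162174, Mul(Mul(-12, Pow(Pow(244, Rational(1, 2)), 2)), Rational(-1, 48208))), -76825) = Add(Add(-162174, Mul(Mul(-12, Pow(Mul(2, Pow(61, Rational(1, 2))), 2)), Rational(-1, 48208))), -76825) = Add(Add(-162174, Mul(Mul(-12, 244), Rational(-1, 48208))), -76825) = Add(Add(-162174, Mul(-2928, Rational(-1, 48208))), -76825) = Add(Add(-162174, Rational(183, 3013)), -76825) = Add(Rational(-488630079, 3013), -76825) = Rational(-720103804, 3013)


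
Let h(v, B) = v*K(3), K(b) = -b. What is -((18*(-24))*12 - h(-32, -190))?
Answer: 5280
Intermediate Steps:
h(v, B) = -3*v (h(v, B) = v*(-1*3) = v*(-3) = -3*v)
-((18*(-24))*12 - h(-32, -190)) = -((18*(-24))*12 - (-3)*(-32)) = -(-432*12 - 1*96) = -(-5184 - 96) = -1*(-5280) = 5280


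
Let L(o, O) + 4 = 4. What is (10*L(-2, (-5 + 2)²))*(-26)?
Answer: 0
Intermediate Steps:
L(o, O) = 0 (L(o, O) = -4 + 4 = 0)
(10*L(-2, (-5 + 2)²))*(-26) = (10*0)*(-26) = 0*(-26) = 0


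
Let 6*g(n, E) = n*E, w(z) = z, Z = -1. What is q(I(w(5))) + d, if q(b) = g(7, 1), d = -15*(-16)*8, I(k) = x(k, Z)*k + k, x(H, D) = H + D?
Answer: 11527/6 ≈ 1921.2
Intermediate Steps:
x(H, D) = D + H
I(k) = k + k*(-1 + k) (I(k) = (-1 + k)*k + k = k*(-1 + k) + k = k + k*(-1 + k))
g(n, E) = E*n/6 (g(n, E) = (n*E)/6 = (E*n)/6 = E*n/6)
d = 1920 (d = 240*8 = 1920)
q(b) = 7/6 (q(b) = (1/6)*1*7 = 7/6)
q(I(w(5))) + d = 7/6 + 1920 = 11527/6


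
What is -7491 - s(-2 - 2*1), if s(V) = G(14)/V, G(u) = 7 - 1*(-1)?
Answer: -7489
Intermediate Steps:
G(u) = 8 (G(u) = 7 + 1 = 8)
s(V) = 8/V
-7491 - s(-2 - 2*1) = -7491 - 8/(-2 - 2*1) = -7491 - 8/(-2 - 2) = -7491 - 8/(-4) = -7491 - 8*(-1)/4 = -7491 - 1*(-2) = -7491 + 2 = -7489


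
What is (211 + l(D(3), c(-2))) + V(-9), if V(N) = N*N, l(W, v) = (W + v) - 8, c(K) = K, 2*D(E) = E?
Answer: 567/2 ≈ 283.50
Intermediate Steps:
D(E) = E/2
l(W, v) = -8 + W + v
V(N) = N²
(211 + l(D(3), c(-2))) + V(-9) = (211 + (-8 + (½)*3 - 2)) + (-9)² = (211 + (-8 + 3/2 - 2)) + 81 = (211 - 17/2) + 81 = 405/2 + 81 = 567/2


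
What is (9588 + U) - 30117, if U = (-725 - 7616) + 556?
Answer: -28314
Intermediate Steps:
U = -7785 (U = -8341 + 556 = -7785)
(9588 + U) - 30117 = (9588 - 7785) - 30117 = 1803 - 30117 = -28314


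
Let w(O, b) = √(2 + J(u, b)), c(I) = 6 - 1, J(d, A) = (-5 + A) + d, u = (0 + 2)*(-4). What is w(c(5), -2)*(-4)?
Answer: -4*I*√13 ≈ -14.422*I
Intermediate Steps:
u = -8 (u = 2*(-4) = -8)
J(d, A) = -5 + A + d
c(I) = 5
w(O, b) = √(-11 + b) (w(O, b) = √(2 + (-5 + b - 8)) = √(2 + (-13 + b)) = √(-11 + b))
w(c(5), -2)*(-4) = √(-11 - 2)*(-4) = √(-13)*(-4) = (I*√13)*(-4) = -4*I*√13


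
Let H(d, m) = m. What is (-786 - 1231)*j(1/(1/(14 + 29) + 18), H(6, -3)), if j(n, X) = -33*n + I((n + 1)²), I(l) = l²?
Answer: 429208323310733/360750390625 ≈ 1189.8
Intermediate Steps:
j(n, X) = (1 + n)⁴ - 33*n (j(n, X) = -33*n + ((n + 1)²)² = -33*n + ((1 + n)²)² = -33*n + (1 + n)⁴ = (1 + n)⁴ - 33*n)
(-786 - 1231)*j(1/(1/(14 + 29) + 18), H(6, -3)) = (-786 - 1231)*((1 + 1/(1/(14 + 29) + 18))⁴ - 33/(1/(14 + 29) + 18)) = -2017*((1 + 1/(1/43 + 18))⁴ - 33/(1/43 + 18)) = -2017*((1 + 1/(775/43))⁴ - 33/775/43) = -2017*((1 + 43/775)⁴ - 33*43/775) = -2017*((818/775)⁴ - 1419/775) = -2017*(447726927376/360750390625 - 1419/775) = -2017*(-212795400749/360750390625) = 429208323310733/360750390625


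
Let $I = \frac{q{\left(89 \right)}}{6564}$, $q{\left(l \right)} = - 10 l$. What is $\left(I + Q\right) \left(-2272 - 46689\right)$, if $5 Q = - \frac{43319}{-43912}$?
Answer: $- \frac{98965220929}{32754360} \approx -3021.4$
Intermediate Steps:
$Q = \frac{43319}{219560}$ ($Q = \frac{\left(-43319\right) \frac{1}{-43912}}{5} = \frac{\left(-43319\right) \left(- \frac{1}{43912}\right)}{5} = \frac{1}{5} \cdot \frac{43319}{43912} = \frac{43319}{219560} \approx 0.1973$)
$I = - \frac{445}{3282}$ ($I = \frac{\left(-10\right) 89}{6564} = \left(-890\right) \frac{1}{6564} = - \frac{445}{3282} \approx -0.13559$)
$\left(I + Q\right) \left(-2272 - 46689\right) = \left(- \frac{445}{3282} + \frac{43319}{219560}\right) \left(-2272 - 46689\right) = \frac{22234379}{360297960} \left(-48961\right) = - \frac{98965220929}{32754360}$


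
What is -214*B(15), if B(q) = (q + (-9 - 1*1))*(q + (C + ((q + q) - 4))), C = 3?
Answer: -47080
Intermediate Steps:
B(q) = (-1 + 3*q)*(-10 + q) (B(q) = (q + (-9 - 1*1))*(q + (3 + ((q + q) - 4))) = (q + (-9 - 1))*(q + (3 + (2*q - 4))) = (q - 10)*(q + (3 + (-4 + 2*q))) = (-10 + q)*(q + (-1 + 2*q)) = (-10 + q)*(-1 + 3*q) = (-1 + 3*q)*(-10 + q))
-214*B(15) = -214*(10 - 31*15 + 3*15²) = -214*(10 - 465 + 3*225) = -214*(10 - 465 + 675) = -214*220 = -47080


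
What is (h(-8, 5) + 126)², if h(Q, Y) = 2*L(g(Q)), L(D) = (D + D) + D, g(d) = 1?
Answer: 17424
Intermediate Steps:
L(D) = 3*D (L(D) = 2*D + D = 3*D)
h(Q, Y) = 6 (h(Q, Y) = 2*(3*1) = 2*3 = 6)
(h(-8, 5) + 126)² = (6 + 126)² = 132² = 17424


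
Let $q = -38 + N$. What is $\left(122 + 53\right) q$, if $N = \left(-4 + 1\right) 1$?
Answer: $-7175$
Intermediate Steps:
$N = -3$ ($N = \left(-3\right) 1 = -3$)
$q = -41$ ($q = -38 - 3 = -41$)
$\left(122 + 53\right) q = \left(122 + 53\right) \left(-41\right) = 175 \left(-41\right) = -7175$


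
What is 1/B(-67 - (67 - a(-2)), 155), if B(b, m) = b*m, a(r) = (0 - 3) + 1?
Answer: -1/21080 ≈ -4.7438e-5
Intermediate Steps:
a(r) = -2 (a(r) = -3 + 1 = -2)
1/B(-67 - (67 - a(-2)), 155) = 1/((-67 - (67 - 1*(-2)))*155) = 1/((-67 - (67 + 2))*155) = 1/((-67 - 1*69)*155) = 1/((-67 - 69)*155) = 1/(-136*155) = 1/(-21080) = -1/21080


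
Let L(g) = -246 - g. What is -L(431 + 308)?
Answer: 985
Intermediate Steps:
-L(431 + 308) = -(-246 - (431 + 308)) = -(-246 - 1*739) = -(-246 - 739) = -1*(-985) = 985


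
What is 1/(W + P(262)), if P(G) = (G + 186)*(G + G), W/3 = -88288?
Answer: -1/30112 ≈ -3.3209e-5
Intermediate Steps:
W = -264864 (W = 3*(-88288) = -264864)
P(G) = 2*G*(186 + G) (P(G) = (186 + G)*(2*G) = 2*G*(186 + G))
1/(W + P(262)) = 1/(-264864 + 2*262*(186 + 262)) = 1/(-264864 + 2*262*448) = 1/(-264864 + 234752) = 1/(-30112) = -1/30112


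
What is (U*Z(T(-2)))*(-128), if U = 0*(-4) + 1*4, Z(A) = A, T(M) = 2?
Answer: -1024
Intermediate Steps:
U = 4 (U = 0 + 4 = 4)
(U*Z(T(-2)))*(-128) = (4*2)*(-128) = 8*(-128) = -1024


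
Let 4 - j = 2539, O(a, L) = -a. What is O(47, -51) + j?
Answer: -2582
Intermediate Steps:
j = -2535 (j = 4 - 1*2539 = 4 - 2539 = -2535)
O(47, -51) + j = -1*47 - 2535 = -47 - 2535 = -2582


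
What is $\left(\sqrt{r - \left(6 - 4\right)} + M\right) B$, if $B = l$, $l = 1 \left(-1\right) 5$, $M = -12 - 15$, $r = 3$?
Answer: $130$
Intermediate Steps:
$M = -27$ ($M = -12 - 15 = -27$)
$l = -5$ ($l = \left(-1\right) 5 = -5$)
$B = -5$
$\left(\sqrt{r - \left(6 - 4\right)} + M\right) B = \left(\sqrt{3 - \left(6 - 4\right)} - 27\right) \left(-5\right) = \left(\sqrt{3 - 2} - 27\right) \left(-5\right) = \left(\sqrt{1} - 27\right) \left(-5\right) = \left(1 - 27\right) \left(-5\right) = \left(-26\right) \left(-5\right) = 130$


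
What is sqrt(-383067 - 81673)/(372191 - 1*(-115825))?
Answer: I*sqrt(116185)/244008 ≈ 0.0013969*I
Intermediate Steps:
sqrt(-383067 - 81673)/(372191 - 1*(-115825)) = sqrt(-464740)/(372191 + 115825) = (2*I*sqrt(116185))/488016 = (2*I*sqrt(116185))*(1/488016) = I*sqrt(116185)/244008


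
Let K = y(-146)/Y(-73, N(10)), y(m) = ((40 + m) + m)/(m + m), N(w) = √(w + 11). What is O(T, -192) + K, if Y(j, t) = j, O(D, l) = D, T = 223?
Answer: 1188304/5329 ≈ 222.99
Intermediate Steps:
N(w) = √(11 + w)
y(m) = (40 + 2*m)/(2*m) (y(m) = (40 + 2*m)/((2*m)) = (40 + 2*m)*(1/(2*m)) = (40 + 2*m)/(2*m))
K = -63/5329 (K = ((20 - 146)/(-146))/(-73) = -1/146*(-126)*(-1/73) = (63/73)*(-1/73) = -63/5329 ≈ -0.011822)
O(T, -192) + K = 223 - 63/5329 = 1188304/5329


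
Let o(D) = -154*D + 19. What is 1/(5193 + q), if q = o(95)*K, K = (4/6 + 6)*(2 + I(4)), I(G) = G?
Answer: -1/579247 ≈ -1.7264e-6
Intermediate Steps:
o(D) = 19 - 154*D
K = 40 (K = (4/6 + 6)*(2 + 4) = (4*(⅙) + 6)*6 = (⅔ + 6)*6 = (20/3)*6 = 40)
q = -584440 (q = (19 - 154*95)*40 = (19 - 14630)*40 = -14611*40 = -584440)
1/(5193 + q) = 1/(5193 - 584440) = 1/(-579247) = -1/579247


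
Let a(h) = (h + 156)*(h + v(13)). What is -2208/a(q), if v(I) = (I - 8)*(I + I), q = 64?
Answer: -276/5335 ≈ -0.051734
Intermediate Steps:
v(I) = 2*I*(-8 + I) (v(I) = (-8 + I)*(2*I) = 2*I*(-8 + I))
a(h) = (130 + h)*(156 + h) (a(h) = (h + 156)*(h + 2*13*(-8 + 13)) = (156 + h)*(h + 2*13*5) = (156 + h)*(h + 130) = (156 + h)*(130 + h) = (130 + h)*(156 + h))
-2208/a(q) = -2208/(20280 + 64² + 286*64) = -2208/(20280 + 4096 + 18304) = -2208/42680 = -2208*1/42680 = -276/5335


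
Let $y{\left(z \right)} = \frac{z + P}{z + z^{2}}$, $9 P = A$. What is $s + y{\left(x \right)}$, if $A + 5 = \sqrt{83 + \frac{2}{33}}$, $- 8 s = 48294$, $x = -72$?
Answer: $- \frac{277739447}{46008} + \frac{\sqrt{90453}}{1518264} \approx -6036.8$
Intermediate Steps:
$s = - \frac{24147}{4}$ ($s = \left(- \frac{1}{8}\right) 48294 = - \frac{24147}{4} \approx -6036.8$)
$A = -5 + \frac{\sqrt{90453}}{33}$ ($A = -5 + \sqrt{83 + \frac{2}{33}} = -5 + \sqrt{\frac{2741}{33}} = -5 + \frac{\sqrt{90453}}{33} \approx 4.1138$)
$P = - \frac{5}{9} + \frac{\sqrt{90453}}{297}$ ($P = \frac{-5 + \frac{\sqrt{90453}}{33}}{9} = - \frac{5}{9} + \frac{\sqrt{90453}}{297} \approx 0.45708$)
$y{\left(z \right)} = \frac{- \frac{5}{9} + z + \frac{\sqrt{90453}}{297}}{z + z^{2}}$ ($y{\left(z \right)} = \frac{z - \left(\frac{5}{9} - \frac{\sqrt{90453}}{297}\right)}{z + z^{2}} = \frac{- \frac{5}{9} + z + \frac{\sqrt{90453}}{297}}{z + z^{2}}$)
$s + y{\left(x \right)} = - \frac{24147}{4} + \frac{-165 + \sqrt{90453} + 297 \left(-72\right)}{297 \left(-72\right) \left(1 - 72\right)} = - \frac{24147}{4} + \frac{1}{297} \left(- \frac{1}{72}\right) \frac{1}{-71} \left(-165 + \sqrt{90453} - 21384\right) = - \frac{24147}{4} + \frac{1}{297} \left(- \frac{1}{72}\right) \left(- \frac{1}{71}\right) \left(-21549 + \sqrt{90453}\right) = - \frac{24147}{4} - \left(\frac{653}{46008} - \frac{\sqrt{90453}}{1518264}\right) = - \frac{277739447}{46008} + \frac{\sqrt{90453}}{1518264}$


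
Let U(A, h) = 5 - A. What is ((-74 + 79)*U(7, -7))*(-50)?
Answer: 500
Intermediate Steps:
((-74 + 79)*U(7, -7))*(-50) = ((-74 + 79)*(5 - 1*7))*(-50) = (5*(5 - 7))*(-50) = (5*(-2))*(-50) = -10*(-50) = 500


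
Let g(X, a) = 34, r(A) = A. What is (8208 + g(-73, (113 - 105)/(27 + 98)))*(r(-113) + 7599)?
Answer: 61699612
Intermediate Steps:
(8208 + g(-73, (113 - 105)/(27 + 98)))*(r(-113) + 7599) = (8208 + 34)*(-113 + 7599) = 8242*7486 = 61699612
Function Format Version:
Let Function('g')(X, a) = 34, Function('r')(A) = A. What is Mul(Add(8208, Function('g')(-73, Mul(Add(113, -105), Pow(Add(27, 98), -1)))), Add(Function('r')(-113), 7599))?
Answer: 61699612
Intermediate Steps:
Mul(Add(8208, Function('g')(-73, Mul(Add(113, -105), Pow(Add(27, 98), -1)))), Add(Function('r')(-113), 7599)) = Mul(Add(8208, 34), Add(-113, 7599)) = Mul(8242, 7486) = 61699612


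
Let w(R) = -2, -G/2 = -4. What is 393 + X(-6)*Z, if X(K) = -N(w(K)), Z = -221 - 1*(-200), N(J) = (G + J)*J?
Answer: 141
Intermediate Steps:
G = 8 (G = -2*(-4) = 8)
N(J) = J*(8 + J) (N(J) = (8 + J)*J = J*(8 + J))
Z = -21 (Z = -221 + 200 = -21)
X(K) = 12 (X(K) = -(-2)*(8 - 2) = -(-2)*6 = -1*(-12) = 12)
393 + X(-6)*Z = 393 + 12*(-21) = 393 - 252 = 141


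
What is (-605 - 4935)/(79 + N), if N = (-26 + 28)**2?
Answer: -5540/83 ≈ -66.747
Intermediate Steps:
N = 4 (N = 2**2 = 4)
(-605 - 4935)/(79 + N) = (-605 - 4935)/(79 + 4) = -5540/83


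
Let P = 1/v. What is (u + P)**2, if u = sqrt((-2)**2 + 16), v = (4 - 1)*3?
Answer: 1621/81 + 4*sqrt(5)/9 ≈ 21.006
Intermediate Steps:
v = 9 (v = 3*3 = 9)
P = 1/9 ≈ 0.11111
u = 2*sqrt(5) (u = sqrt(4 + 16) = sqrt(20) = 2*sqrt(5) ≈ 4.4721)
(u + P)**2 = (2*sqrt(5) + 1/9)**2 = (1/9 + 2*sqrt(5))**2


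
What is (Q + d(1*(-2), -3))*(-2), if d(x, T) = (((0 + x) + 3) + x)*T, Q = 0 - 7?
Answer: 8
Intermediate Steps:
Q = -7
d(x, T) = T*(3 + 2*x) (d(x, T) = ((x + 3) + x)*T = ((3 + x) + x)*T = (3 + 2*x)*T = T*(3 + 2*x))
(Q + d(1*(-2), -3))*(-2) = (-7 - 3*(3 + 2*(1*(-2))))*(-2) = (-7 - 3*(3 + 2*(-2)))*(-2) = (-7 - 3*(3 - 4))*(-2) = (-7 - 3*(-1))*(-2) = (-7 + 3)*(-2) = -4*(-2) = 8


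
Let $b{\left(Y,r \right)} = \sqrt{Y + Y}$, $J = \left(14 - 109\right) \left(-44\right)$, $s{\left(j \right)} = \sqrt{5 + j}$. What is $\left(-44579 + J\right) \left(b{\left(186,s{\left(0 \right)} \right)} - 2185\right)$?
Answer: $88271815 - 80798 \sqrt{93} \approx 8.7493 \cdot 10^{7}$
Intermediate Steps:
$J = 4180$ ($J = \left(-95\right) \left(-44\right) = 4180$)
$b{\left(Y,r \right)} = \sqrt{2} \sqrt{Y}$ ($b{\left(Y,r \right)} = \sqrt{2 Y} = \sqrt{2} \sqrt{Y}$)
$\left(-44579 + J\right) \left(b{\left(186,s{\left(0 \right)} \right)} - 2185\right) = \left(-44579 + 4180\right) \left(\sqrt{2} \sqrt{186} - 2185\right) = - 40399 \left(2 \sqrt{93} - 2185\right) = - 40399 \left(-2185 + 2 \sqrt{93}\right) = 88271815 - 80798 \sqrt{93}$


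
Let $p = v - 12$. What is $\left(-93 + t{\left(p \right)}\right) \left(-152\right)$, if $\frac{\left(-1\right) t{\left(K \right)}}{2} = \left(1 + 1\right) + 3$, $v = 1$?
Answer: $15656$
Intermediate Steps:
$p = -11$ ($p = 1 - 12 = -11$)
$t{\left(K \right)} = -10$ ($t{\left(K \right)} = - 2 \left(\left(1 + 1\right) + 3\right) = - 2 \left(2 + 3\right) = \left(-2\right) 5 = -10$)
$\left(-93 + t{\left(p \right)}\right) \left(-152\right) = \left(-93 - 10\right) \left(-152\right) = \left(-103\right) \left(-152\right) = 15656$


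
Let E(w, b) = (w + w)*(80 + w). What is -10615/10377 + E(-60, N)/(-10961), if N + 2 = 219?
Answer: -91446215/113742297 ≈ -0.80398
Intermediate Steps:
N = 217 (N = -2 + 219 = 217)
E(w, b) = 2*w*(80 + w) (E(w, b) = (2*w)*(80 + w) = 2*w*(80 + w))
-10615/10377 + E(-60, N)/(-10961) = -10615/10377 + (2*(-60)*(80 - 60))/(-10961) = -10615*1/10377 + (2*(-60)*20)*(-1/10961) = -10615/10377 - 2400*(-1/10961) = -10615/10377 + 2400/10961 = -91446215/113742297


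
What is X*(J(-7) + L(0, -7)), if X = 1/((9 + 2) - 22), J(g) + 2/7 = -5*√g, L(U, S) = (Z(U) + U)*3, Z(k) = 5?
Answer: -103/77 + 5*I*√7/11 ≈ -1.3377 + 1.2026*I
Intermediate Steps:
L(U, S) = 15 + 3*U (L(U, S) = (5 + U)*3 = 15 + 3*U)
J(g) = -2/7 - 5*√g
X = -1/11 (X = 1/(11 - 22) = 1/(-11) = -1/11 ≈ -0.090909)
X*(J(-7) + L(0, -7)) = -((-2/7 - 5*I*√7) + (15 + 3*0))/11 = -((-2/7 - 5*I*√7) + (15 + 0))/11 = -((-2/7 - 5*I*√7) + 15)/11 = -(103/7 - 5*I*√7)/11 = -103/77 + 5*I*√7/11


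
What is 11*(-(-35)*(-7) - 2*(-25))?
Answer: -2145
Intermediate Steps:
11*(-(-35)*(-7) - 2*(-25)) = 11*(-35*7 + 50) = 11*(-245 + 50) = 11*(-195) = -2145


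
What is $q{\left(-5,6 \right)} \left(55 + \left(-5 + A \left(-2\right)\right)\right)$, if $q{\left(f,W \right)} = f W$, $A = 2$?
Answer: $-1380$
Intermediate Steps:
$q{\left(f,W \right)} = W f$
$q{\left(-5,6 \right)} \left(55 + \left(-5 + A \left(-2\right)\right)\right) = 6 \left(-5\right) \left(55 + \left(-5 + 2 \left(-2\right)\right)\right) = - 30 \left(55 - 9\right) = \left(-30\right) 46 = -1380$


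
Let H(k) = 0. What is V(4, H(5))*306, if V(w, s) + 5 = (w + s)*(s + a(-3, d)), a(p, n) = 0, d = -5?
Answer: -1530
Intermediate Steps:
V(w, s) = -5 + s*(s + w) (V(w, s) = -5 + (w + s)*(s + 0) = -5 + (s + w)*s = -5 + s*(s + w))
V(4, H(5))*306 = (-5 + 0**2 + 0*4)*306 = (-5 + 0 + 0)*306 = -5*306 = -1530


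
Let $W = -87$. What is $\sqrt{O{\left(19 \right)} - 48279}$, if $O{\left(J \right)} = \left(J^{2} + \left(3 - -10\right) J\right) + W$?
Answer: $i \sqrt{47758} \approx 218.54 i$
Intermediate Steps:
$O{\left(J \right)} = -87 + J^{2} + 13 J$ ($O{\left(J \right)} = \left(J^{2} + \left(3 - -10\right) J\right) - 87 = \left(J^{2} + \left(3 + 10\right) J\right) - 87 = \left(J^{2} + 13 J\right) - 87 = -87 + J^{2} + 13 J$)
$\sqrt{O{\left(19 \right)} - 48279} = \sqrt{\left(-87 + 19^{2} + 13 \cdot 19\right) - 48279} = \sqrt{\left(-87 + 361 + 247\right) - 48279} = \sqrt{521 - 48279} = \sqrt{-47758} = i \sqrt{47758}$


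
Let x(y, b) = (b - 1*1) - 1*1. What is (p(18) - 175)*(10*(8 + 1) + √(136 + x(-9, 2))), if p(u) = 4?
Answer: -15390 - 342*√34 ≈ -17384.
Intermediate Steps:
x(y, b) = -2 + b (x(y, b) = (b - 1) - 1 = (-1 + b) - 1 = -2 + b)
(p(18) - 175)*(10*(8 + 1) + √(136 + x(-9, 2))) = (4 - 175)*(10*(8 + 1) + √(136 + (-2 + 2))) = -171*(10*9 + √(136 + 0)) = -171*(90 + √136) = -171*(90 + 2*√34) = -15390 - 342*√34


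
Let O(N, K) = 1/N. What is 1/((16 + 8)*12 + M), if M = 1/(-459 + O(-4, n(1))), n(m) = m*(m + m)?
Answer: 1837/529052 ≈ 0.0034722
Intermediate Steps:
n(m) = 2*m² (n(m) = m*(2*m) = 2*m²)
M = -4/1837 (M = 1/(-459 + 1/(-4)) = 1/(-459 - ¼) = 1/(-1837/4) = -4/1837 ≈ -0.0021775)
1/((16 + 8)*12 + M) = 1/((16 + 8)*12 - 4/1837) = 1/(24*12 - 4/1837) = 1/(288 - 4/1837) = 1/(529052/1837) = 1837/529052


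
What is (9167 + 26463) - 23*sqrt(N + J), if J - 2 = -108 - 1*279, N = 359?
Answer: 35630 - 23*I*sqrt(26) ≈ 35630.0 - 117.28*I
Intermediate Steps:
J = -385 (J = 2 + (-108 - 1*279) = 2 + (-108 - 279) = 2 - 387 = -385)
(9167 + 26463) - 23*sqrt(N + J) = (9167 + 26463) - 23*sqrt(359 - 385) = 35630 - 23*I*sqrt(26)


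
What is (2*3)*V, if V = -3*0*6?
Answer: 0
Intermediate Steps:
V = 0 (V = 0*6 = 0)
(2*3)*V = (2*3)*0 = 6*0 = 0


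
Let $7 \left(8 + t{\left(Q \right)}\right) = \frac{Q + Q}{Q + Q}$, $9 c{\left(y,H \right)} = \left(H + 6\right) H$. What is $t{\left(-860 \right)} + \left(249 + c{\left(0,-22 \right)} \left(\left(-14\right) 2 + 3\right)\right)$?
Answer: $- \frac{46408}{63} \approx -736.63$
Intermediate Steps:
$c{\left(y,H \right)} = \frac{H \left(6 + H\right)}{9}$ ($c{\left(y,H \right)} = \frac{\left(H + 6\right) H}{9} = \frac{\left(6 + H\right) H}{9} = \frac{H \left(6 + H\right)}{9}$)
$t{\left(Q \right)} = - \frac{55}{7}$ ($t{\left(Q \right)} = -8 + \frac{\left(Q + Q\right) \frac{1}{Q + Q}}{7} = -8 + \frac{2 Q \frac{1}{2 Q}}{7} = -8 + \frac{1}{7} \cdot 1 = -8 + \frac{1}{7} = - \frac{55}{7}$)
$t{\left(-860 \right)} + \left(249 + c{\left(0,-22 \right)} \left(\left(-14\right) 2 + 3\right)\right) = - \frac{55}{7} + \left(249 + \frac{1}{9} \left(-22\right) \left(6 - 22\right) \left(\left(-14\right) 2 + 3\right)\right) = - \frac{55}{7} + \left(249 + \frac{1}{9} \left(-22\right) \left(-16\right) \left(-28 + 3\right)\right) = - \frac{55}{7} + \left(249 + \frac{352}{9} \left(-25\right)\right) = - \frac{55}{7} + \left(249 - \frac{8800}{9}\right) = - \frac{55}{7} - \frac{6559}{9} = - \frac{46408}{63}$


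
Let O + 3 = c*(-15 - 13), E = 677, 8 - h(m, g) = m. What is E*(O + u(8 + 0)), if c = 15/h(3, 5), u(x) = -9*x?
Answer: -107643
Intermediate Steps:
h(m, g) = 8 - m
c = 3 (c = 15/(8 - 1*3) = 15/(8 - 3) = 15/5 = 15*(1/5) = 3)
O = -87 (O = -3 + 3*(-15 - 13) = -3 + 3*(-28) = -3 - 84 = -87)
E*(O + u(8 + 0)) = 677*(-87 - 9*(8 + 0)) = 677*(-87 - 9*8) = 677*(-87 - 72) = 677*(-159) = -107643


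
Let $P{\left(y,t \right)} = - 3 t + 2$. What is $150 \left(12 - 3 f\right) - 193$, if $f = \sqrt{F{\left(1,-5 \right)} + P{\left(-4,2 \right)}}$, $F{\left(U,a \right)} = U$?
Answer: $1607 - 450 i \sqrt{3} \approx 1607.0 - 779.42 i$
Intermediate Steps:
$P{\left(y,t \right)} = 2 - 3 t$
$f = i \sqrt{3}$ ($f = \sqrt{1 + \left(2 - 6\right)} = \sqrt{1 - 4} = \sqrt{-3} = i \sqrt{3} \approx 1.732 i$)
$150 \left(12 - 3 f\right) - 193 = 150 \left(12 - 3 i \sqrt{3}\right) - 193 = \left(1800 - 450 i \sqrt{3}\right) - 193 = 1607 - 450 i \sqrt{3}$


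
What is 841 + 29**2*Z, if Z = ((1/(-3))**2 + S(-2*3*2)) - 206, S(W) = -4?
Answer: -1581080/9 ≈ -1.7568e+5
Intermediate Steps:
Z = -1889/9 (Z = ((1/(-3))**2 - 4) - 206 = ((-1/3)**2 - 4) - 206 = (1/9 - 4) - 206 = -35/9 - 206 = -1889/9 ≈ -209.89)
841 + 29**2*Z = 841 + 29**2*(-1889/9) = 841 + 841*(-1889/9) = 841 - 1588649/9 = -1581080/9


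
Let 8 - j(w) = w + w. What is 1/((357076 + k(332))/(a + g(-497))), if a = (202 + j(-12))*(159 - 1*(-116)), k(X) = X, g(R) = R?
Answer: 63853/357408 ≈ 0.17866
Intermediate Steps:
j(w) = 8 - 2*w (j(w) = 8 - (w + w) = 8 - 2*w)
a = 64350 (a = (202 + (8 - 2*(-12)))*(159 - 1*(-116)) = (202 + (8 + 24))*(159 + 116) = (202 + 32)*275 = 234*275 = 64350)
1/((357076 + k(332))/(a + g(-497))) = 1/((357076 + 332)/(64350 - 497)) = 1/(357408/63853) = 63853/357408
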